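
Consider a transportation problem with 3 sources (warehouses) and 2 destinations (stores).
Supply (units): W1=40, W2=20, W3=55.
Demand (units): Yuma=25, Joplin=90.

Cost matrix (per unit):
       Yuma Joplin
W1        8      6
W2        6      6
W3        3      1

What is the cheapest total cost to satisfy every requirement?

425

An optimal shipping plan:
  W1→Yuma: 5 × 8 = 40
  W1→Joplin: 35 × 6 = 210
  W2→Yuma: 20 × 6 = 120
  W3→Joplin: 55 × 1 = 55
Total = 40 + 210 + 120 + 55 = 425.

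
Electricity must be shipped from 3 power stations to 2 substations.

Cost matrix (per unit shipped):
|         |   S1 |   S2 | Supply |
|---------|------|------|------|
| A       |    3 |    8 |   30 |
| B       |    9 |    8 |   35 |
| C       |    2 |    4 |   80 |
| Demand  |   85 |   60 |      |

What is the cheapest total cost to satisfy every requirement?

580

One minimum-cost allocation:
  A→S1: 30 MWh
  B→S2: 35 MWh
  C→S1: 55 MWh
  C→S2: 25 MWh
Total cost = 580.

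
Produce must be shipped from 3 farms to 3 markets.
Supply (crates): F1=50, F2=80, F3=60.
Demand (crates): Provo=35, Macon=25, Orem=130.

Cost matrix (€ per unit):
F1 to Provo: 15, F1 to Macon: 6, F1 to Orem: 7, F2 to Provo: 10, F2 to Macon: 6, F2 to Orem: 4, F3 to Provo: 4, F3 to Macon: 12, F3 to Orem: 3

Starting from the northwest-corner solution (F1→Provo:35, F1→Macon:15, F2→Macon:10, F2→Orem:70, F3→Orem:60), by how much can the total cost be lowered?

Current plan cost = 35·15 + 15·6 + 10·6 + 70·4 + 60·3 = €1135.
Optimal plan:
  F1–Macon: 25 × €6 = €150
  F1–Orem: 25 × €7 = €175
  F2–Orem: 80 × €4 = €320
  F3–Provo: 35 × €4 = €140
  F3–Orem: 25 × €3 = €75
Optimal cost = €860.
Saving = 1135 − 860 = €275.

275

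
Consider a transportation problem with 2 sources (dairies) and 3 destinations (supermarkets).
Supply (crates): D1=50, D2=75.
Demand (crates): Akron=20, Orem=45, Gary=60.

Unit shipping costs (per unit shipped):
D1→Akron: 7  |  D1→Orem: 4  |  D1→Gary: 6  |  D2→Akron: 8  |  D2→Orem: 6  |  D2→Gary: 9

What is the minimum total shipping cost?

A cheapest plan:
  D1→Gary: 50 × 6 = 300
  D2→Akron: 20 × 8 = 160
  D2→Orem: 45 × 6 = 270
  D2→Gary: 10 × 9 = 90
Total = 300 + 160 + 270 + 90 = 820.
(Supply check: D1 ships 50; D2 ships 75.)

820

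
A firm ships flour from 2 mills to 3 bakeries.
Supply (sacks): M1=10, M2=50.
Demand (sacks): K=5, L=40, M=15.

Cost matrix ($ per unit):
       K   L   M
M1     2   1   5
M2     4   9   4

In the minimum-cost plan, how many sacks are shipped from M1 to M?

0

Solving gives:
  M1->L: 10 × $1 = $10
  M2->K: 5 × $4 = $20
  M2->L: 30 × $9 = $270
  M2->M: 15 × $4 = $60
Total cost = $360.
The route M1→M is not used.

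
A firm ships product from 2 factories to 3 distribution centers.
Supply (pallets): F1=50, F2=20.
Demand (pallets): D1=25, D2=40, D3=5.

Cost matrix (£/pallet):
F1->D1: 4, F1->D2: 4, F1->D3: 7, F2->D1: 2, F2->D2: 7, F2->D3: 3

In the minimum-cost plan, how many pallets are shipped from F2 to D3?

5

The minimum-cost plan:
  F1–D1: 10 × £4 = £40
  F1–D2: 40 × £4 = £160
  F2–D1: 15 × £2 = £30
  F2–D3: 5 × £3 = £15
Total cost = £245.
So F2→D3 carries 5 pallets.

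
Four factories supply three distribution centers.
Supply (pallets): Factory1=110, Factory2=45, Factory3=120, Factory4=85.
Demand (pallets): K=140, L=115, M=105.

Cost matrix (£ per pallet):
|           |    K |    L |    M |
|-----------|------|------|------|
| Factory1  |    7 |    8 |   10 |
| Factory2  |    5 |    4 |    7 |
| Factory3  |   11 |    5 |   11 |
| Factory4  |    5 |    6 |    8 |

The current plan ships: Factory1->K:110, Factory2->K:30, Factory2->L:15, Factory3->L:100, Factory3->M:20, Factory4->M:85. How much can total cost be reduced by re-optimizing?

Current plan cost = 110·7 + 30·5 + 15·4 + 100·5 + 20·11 + 85·8 = £2380.
Optimal plan:
  Factory1→K: 55 pallets
  Factory1→M: 55 pallets
  Factory2→M: 45 pallets
  Factory3→L: 115 pallets
  Factory3→M: 5 pallets
  Factory4→K: 85 pallets
Optimal cost = £2305.
Saving = 2380 − 2305 = £75.

75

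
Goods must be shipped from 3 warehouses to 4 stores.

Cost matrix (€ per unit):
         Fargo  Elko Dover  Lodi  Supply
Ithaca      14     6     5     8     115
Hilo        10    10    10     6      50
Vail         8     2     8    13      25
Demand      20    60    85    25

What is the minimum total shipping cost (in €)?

1055

An optimal shipping plan:
  Ithaca to Elko: 30 × €6 = €180
  Ithaca to Dover: 85 × €5 = €425
  Hilo to Fargo: 20 × €10 = €200
  Hilo to Elko: 5 × €10 = €50
  Hilo to Lodi: 25 × €6 = €150
  Vail to Elko: 25 × €2 = €50
Total = 180 + 425 + 200 + 50 + 150 + 50 = €1055.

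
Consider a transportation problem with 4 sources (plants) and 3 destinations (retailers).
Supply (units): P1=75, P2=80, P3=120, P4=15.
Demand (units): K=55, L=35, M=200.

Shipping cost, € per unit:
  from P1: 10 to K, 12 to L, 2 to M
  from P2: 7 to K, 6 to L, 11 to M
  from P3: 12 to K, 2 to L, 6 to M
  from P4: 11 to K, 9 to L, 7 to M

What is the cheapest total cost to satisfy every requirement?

One minimum-cost allocation:
  P1 to M: 75 × €2 = €150
  P2 to K: 55 × €7 = €385
  P2 to L: 25 × €6 = €150
  P3 to L: 10 × €2 = €20
  P3 to M: 110 × €6 = €660
  P4 to M: 15 × €7 = €105
Total = 150 + 385 + 150 + 20 + 660 + 105 = €1470.

1470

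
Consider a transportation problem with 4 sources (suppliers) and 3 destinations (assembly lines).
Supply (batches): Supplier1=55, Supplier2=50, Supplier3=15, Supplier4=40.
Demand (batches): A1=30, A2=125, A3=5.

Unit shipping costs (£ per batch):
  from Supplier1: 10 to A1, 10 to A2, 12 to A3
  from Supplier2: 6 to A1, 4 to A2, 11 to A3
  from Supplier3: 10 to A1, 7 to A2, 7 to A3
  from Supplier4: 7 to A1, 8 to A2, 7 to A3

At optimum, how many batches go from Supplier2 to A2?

50

Solving gives:
  Supplier1->A2: 55 × £10 = £550
  Supplier2->A2: 50 × £4 = £200
  Supplier3->A2: 15 × £7 = £105
  Supplier4->A1: 30 × £7 = £210
  Supplier4->A2: 5 × £8 = £40
  Supplier4->A3: 5 × £7 = £35
Total cost = £1140.
So Supplier2→A2 carries 50 batches.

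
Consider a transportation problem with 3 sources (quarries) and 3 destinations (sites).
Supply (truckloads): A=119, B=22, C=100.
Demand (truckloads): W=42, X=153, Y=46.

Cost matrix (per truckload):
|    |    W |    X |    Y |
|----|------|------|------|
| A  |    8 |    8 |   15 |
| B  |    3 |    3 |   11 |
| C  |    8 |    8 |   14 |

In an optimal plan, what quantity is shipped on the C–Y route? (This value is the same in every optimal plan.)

Solving gives:
  A to X: 119 × 8 = 952
  B to X: 22 × 3 = 66
  C to W: 42 × 8 = 336
  C to X: 12 × 8 = 96
  C to Y: 46 × 14 = 644
Total cost = 2094.
So C→Y carries 46 truckloads.

46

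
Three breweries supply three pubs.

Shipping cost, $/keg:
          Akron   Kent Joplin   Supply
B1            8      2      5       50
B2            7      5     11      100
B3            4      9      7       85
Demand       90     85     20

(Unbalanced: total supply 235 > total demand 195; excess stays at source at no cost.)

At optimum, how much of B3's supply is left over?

Minimum-cost shipments:
  B1 to Kent: 30 × $2 = $60
  B1 to Joplin: 20 × $5 = $100
  B2 to Akron: 5 × $7 = $35
  B2 to Kent: 55 × $5 = $275
  B3 to Akron: 85 × $4 = $340
Total cost = $810.
B3 ships 85 of its 85, leaving 0.

0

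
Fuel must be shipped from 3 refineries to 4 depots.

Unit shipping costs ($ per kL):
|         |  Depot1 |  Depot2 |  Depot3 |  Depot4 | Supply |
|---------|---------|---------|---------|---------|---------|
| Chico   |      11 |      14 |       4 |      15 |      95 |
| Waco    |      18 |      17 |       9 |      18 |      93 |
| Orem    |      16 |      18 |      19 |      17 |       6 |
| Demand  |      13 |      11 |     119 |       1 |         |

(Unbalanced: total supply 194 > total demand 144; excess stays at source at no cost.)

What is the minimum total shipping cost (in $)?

A cheapest plan:
  Chico to Depot1: 8 × $11 = $88
  Chico to Depot3: 87 × $4 = $348
  Waco to Depot2: 11 × $17 = $187
  Waco to Depot3: 32 × $9 = $288
  Orem to Depot1: 5 × $16 = $80
  Orem to Depot4: 1 × $17 = $17
Total = 88 + 348 + 187 + 288 + 80 + 17 = $1008.

1008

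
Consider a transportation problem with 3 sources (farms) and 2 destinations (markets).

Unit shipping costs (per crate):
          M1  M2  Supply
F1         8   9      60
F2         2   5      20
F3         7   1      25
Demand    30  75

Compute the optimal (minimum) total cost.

One minimum-cost allocation:
  F1->M1: 10 crates
  F1->M2: 50 crates
  F2->M1: 20 crates
  F3->M2: 25 crates
Total cost = 595.

595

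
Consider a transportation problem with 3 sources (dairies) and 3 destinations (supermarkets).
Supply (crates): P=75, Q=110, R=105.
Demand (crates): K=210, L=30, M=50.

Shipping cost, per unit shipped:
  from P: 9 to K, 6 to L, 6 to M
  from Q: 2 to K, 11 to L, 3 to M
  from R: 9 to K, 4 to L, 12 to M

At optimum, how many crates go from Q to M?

0

The minimum-cost plan:
  P→K: 25 × 9 = 225
  P→M: 50 × 6 = 300
  Q→K: 110 × 2 = 220
  R→K: 75 × 9 = 675
  R→L: 30 × 4 = 120
Total cost = 1540.
The route Q→M is not used.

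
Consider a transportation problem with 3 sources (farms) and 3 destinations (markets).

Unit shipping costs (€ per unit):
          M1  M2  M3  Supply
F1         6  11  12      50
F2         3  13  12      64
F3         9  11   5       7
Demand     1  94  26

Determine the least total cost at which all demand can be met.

A cheapest plan:
  F1->M2: 50 × €11 = €550
  F2->M1: 1 × €3 = €3
  F2->M2: 44 × €13 = €572
  F2->M3: 19 × €12 = €228
  F3->M3: 7 × €5 = €35
Total = 550 + 3 + 572 + 228 + 35 = €1388.

1388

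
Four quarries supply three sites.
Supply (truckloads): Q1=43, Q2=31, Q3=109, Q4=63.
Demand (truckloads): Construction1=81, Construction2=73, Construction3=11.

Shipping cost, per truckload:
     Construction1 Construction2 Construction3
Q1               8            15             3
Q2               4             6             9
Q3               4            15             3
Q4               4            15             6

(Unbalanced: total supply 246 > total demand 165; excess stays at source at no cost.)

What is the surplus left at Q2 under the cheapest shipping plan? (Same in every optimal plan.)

0

An optimal plan:
  Q1–Construction2: 25 × 15 = 375
  Q2–Construction2: 31 × 6 = 186
  Q3–Construction1: 81 × 4 = 324
  Q3–Construction2: 17 × 15 = 255
  Q3–Construction3: 11 × 3 = 33
Total cost = 1173.
Q2 ships 31 of its 31, leaving 0.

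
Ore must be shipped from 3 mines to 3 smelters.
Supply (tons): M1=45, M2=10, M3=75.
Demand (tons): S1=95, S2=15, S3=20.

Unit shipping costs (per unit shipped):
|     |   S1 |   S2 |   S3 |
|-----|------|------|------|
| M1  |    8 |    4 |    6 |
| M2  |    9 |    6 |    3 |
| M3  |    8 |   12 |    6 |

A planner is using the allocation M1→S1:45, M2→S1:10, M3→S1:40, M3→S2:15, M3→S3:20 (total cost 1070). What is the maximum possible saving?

Current plan cost = 45·8 + 10·9 + 40·8 + 15·12 + 20·6 = 1070.
Optimal plan:
  M1 to S1: 20 × 8 = 160
  M1 to S2: 15 × 4 = 60
  M1 to S3: 10 × 6 = 60
  M2 to S3: 10 × 3 = 30
  M3 to S1: 75 × 8 = 600
Optimal cost = 910.
Saving = 1070 − 910 = 160.

160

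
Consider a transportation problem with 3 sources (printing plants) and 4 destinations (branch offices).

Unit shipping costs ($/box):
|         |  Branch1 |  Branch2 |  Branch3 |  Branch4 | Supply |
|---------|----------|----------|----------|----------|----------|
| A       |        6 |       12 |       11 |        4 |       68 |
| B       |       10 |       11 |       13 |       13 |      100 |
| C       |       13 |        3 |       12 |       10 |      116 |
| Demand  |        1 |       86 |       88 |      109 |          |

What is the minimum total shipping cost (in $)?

2127

An optimal shipping plan:
  A to Branch4: 68 boxes
  B to Branch1: 1 boxes
  B to Branch3: 88 boxes
  B to Branch4: 11 boxes
  C to Branch2: 86 boxes
  C to Branch4: 30 boxes
Total cost = $2127.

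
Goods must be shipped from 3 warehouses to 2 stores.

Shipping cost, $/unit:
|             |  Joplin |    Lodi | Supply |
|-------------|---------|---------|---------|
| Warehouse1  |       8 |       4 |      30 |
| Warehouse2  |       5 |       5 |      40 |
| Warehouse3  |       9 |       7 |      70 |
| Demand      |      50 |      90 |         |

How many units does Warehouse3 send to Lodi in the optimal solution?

60

Optimal shipments:
  Warehouse1->Lodi: 30 × $4 = $120
  Warehouse2->Joplin: 40 × $5 = $200
  Warehouse3->Joplin: 10 × $9 = $90
  Warehouse3->Lodi: 60 × $7 = $420
Total cost = $830.
So Warehouse3→Lodi carries 60 units.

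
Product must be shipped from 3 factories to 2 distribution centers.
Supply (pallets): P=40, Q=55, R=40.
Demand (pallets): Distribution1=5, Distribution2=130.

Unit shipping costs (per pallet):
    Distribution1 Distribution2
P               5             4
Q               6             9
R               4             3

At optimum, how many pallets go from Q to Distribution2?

Optimal shipments:
  P–Distribution2: 40 × 4 = 160
  Q–Distribution1: 5 × 6 = 30
  Q–Distribution2: 50 × 9 = 450
  R–Distribution2: 40 × 3 = 120
Total cost = 760.
So Q→Distribution2 carries 50 pallets.

50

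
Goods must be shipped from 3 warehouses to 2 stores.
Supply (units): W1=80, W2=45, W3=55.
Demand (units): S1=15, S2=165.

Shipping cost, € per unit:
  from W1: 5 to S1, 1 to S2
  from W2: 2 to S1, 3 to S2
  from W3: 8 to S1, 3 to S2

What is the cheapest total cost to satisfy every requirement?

Optimal allocation:
  W1→S2: 80 × €1 = €80
  W2→S1: 15 × €2 = €30
  W2→S2: 30 × €3 = €90
  W3→S2: 55 × €3 = €165
Total = 80 + 30 + 90 + 165 = €365.
(Supply check: W1 ships 80; W2 ships 45; W3 ships 55.)

365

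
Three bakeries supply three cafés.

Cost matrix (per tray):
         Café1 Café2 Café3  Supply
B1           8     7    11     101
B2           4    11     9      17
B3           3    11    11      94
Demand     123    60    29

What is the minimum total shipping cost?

Optimal allocation:
  B1→Café1: 12 trays
  B1→Café2: 60 trays
  B1→Café3: 29 trays
  B2→Café1: 17 trays
  B3→Café1: 94 trays
Total cost = 1185.

1185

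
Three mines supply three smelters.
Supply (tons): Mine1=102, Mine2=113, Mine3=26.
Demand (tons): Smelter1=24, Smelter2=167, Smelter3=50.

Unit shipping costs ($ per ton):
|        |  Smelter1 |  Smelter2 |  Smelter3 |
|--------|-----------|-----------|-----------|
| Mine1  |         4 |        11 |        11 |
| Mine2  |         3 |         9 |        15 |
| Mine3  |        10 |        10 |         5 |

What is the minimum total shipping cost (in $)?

2101

An optimal shipping plan:
  Mine1->Smelter1: 24 × $4 = $96
  Mine1->Smelter2: 54 × $11 = $594
  Mine1->Smelter3: 24 × $11 = $264
  Mine2->Smelter2: 113 × $9 = $1017
  Mine3->Smelter3: 26 × $5 = $130
Total = 96 + 594 + 264 + 1017 + 130 = $2101.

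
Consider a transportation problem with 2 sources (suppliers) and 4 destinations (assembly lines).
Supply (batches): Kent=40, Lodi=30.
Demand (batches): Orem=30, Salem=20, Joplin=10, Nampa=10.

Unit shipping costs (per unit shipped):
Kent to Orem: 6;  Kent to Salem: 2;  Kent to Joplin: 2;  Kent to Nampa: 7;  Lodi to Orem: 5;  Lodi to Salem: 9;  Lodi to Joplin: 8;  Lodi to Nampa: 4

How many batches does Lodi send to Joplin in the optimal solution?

The minimum-cost plan:
  Kent to Orem: 10 × 6 = 60
  Kent to Salem: 20 × 2 = 40
  Kent to Joplin: 10 × 2 = 20
  Lodi to Orem: 20 × 5 = 100
  Lodi to Nampa: 10 × 4 = 40
Total cost = 260.
The route Lodi→Joplin is not used.

0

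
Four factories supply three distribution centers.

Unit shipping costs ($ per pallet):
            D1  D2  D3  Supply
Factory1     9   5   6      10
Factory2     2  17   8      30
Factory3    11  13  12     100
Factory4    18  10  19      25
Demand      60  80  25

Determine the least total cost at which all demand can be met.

1575

An optimal shipping plan:
  Factory1–D2: 10 × $5 = $50
  Factory2–D1: 30 × $2 = $60
  Factory3–D1: 30 × $11 = $330
  Factory3–D2: 45 × $13 = $585
  Factory3–D3: 25 × $12 = $300
  Factory4–D2: 25 × $10 = $250
Total = 50 + 60 + 330 + 585 + 300 + 250 = $1575.
(Supply check: Factory1 ships 10; Factory2 ships 30; Factory3 ships 100; Factory4 ships 25.)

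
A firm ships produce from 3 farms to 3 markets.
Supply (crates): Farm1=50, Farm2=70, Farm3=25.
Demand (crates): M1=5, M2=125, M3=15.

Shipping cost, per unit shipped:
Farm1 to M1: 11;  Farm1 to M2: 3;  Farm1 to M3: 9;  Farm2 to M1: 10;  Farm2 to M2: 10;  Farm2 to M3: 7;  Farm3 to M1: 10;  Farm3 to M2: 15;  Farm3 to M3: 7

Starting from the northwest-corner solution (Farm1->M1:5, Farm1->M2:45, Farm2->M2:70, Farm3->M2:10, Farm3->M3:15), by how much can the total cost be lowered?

Current plan cost = 5·11 + 45·3 + 70·10 + 10·15 + 15·7 = 1145.
Optimal plan:
  Farm1→M2: 50 × 3 = 150
  Farm2→M2: 70 × 10 = 700
  Farm3→M1: 5 × 10 = 50
  Farm3→M2: 5 × 15 = 75
  Farm3→M3: 15 × 7 = 105
Optimal cost = 1080.
Saving = 1145 − 1080 = 65.

65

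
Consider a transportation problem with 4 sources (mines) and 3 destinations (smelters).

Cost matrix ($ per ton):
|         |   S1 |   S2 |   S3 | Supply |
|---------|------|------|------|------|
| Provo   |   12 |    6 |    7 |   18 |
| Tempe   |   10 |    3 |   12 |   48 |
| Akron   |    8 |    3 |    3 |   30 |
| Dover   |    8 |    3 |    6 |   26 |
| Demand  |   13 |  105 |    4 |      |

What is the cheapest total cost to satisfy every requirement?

One minimum-cost allocation:
  Provo to S2: 18 tons
  Tempe to S2: 48 tons
  Akron to S1: 13 tons
  Akron to S2: 13 tons
  Akron to S3: 4 tons
  Dover to S2: 26 tons
Total cost = $485.

485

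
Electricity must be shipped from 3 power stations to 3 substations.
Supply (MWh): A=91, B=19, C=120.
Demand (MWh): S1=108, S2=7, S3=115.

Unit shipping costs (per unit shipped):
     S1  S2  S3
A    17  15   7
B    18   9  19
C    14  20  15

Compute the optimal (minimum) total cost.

An optimal shipping plan:
  A→S3: 91 × 7 = 637
  B→S1: 12 × 18 = 216
  B→S2: 7 × 9 = 63
  C→S1: 96 × 14 = 1344
  C→S3: 24 × 15 = 360
Total = 637 + 216 + 63 + 1344 + 360 = 2620.
(Supply check: A ships 91; B ships 19; C ships 120.)

2620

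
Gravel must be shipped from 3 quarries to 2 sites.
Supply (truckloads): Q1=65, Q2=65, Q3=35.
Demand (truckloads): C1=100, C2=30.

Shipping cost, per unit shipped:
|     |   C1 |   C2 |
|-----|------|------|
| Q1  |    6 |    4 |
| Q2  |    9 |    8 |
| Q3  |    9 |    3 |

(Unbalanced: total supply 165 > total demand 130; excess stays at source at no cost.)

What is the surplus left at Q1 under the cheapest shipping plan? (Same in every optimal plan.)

Minimum-cost shipments:
  Q1–C1: 65 × 6 = 390
  Q2–C1: 30 × 9 = 270
  Q3–C1: 5 × 9 = 45
  Q3–C2: 30 × 3 = 90
Total cost = 795.
Q1 ships 65 of its 65, leaving 0.

0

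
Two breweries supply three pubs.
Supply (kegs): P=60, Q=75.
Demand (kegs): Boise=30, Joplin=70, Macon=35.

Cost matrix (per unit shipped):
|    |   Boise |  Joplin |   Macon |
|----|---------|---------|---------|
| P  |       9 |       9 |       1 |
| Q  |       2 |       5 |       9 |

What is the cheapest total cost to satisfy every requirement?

One minimum-cost allocation:
  P→Joplin: 25 kegs
  P→Macon: 35 kegs
  Q→Boise: 30 kegs
  Q→Joplin: 45 kegs
Total cost = 545.
(Supply check: P ships 60; Q ships 75.)

545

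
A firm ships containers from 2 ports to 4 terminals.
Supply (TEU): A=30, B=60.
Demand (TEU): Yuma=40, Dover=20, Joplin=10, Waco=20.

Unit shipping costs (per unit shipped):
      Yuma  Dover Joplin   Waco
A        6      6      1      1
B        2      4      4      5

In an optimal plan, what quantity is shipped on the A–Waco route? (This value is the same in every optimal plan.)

Optimal shipments:
  A to Joplin: 10 × 1 = 10
  A to Waco: 20 × 1 = 20
  B to Yuma: 40 × 2 = 80
  B to Dover: 20 × 4 = 80
Total cost = 190.
So A→Waco carries 20 TEU.

20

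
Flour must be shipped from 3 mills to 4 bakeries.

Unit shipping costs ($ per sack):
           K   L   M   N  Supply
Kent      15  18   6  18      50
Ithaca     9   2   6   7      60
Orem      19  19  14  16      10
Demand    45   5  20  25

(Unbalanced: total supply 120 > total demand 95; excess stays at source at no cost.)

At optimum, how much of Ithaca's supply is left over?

0

Minimum-cost shipments:
  Kent to K: 15 × $15 = $225
  Kent to M: 20 × $6 = $120
  Ithaca to K: 30 × $9 = $270
  Ithaca to L: 5 × $2 = $10
  Ithaca to N: 25 × $7 = $175
Total cost = $800.
Ithaca ships 60 of its 60, leaving 0.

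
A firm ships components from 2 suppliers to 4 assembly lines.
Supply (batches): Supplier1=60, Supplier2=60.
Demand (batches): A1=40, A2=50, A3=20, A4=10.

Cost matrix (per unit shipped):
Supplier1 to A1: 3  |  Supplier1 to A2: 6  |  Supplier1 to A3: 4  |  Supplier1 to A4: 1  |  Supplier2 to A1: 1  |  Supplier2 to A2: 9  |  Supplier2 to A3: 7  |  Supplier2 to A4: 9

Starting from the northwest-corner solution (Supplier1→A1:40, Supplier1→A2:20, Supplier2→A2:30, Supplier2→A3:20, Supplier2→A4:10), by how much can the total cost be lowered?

Current plan cost = 40·3 + 20·6 + 30·9 + 20·7 + 10·9 = 740.
Optimal plan:
  Supplier1 to A2: 50 batches
  Supplier1 to A4: 10 batches
  Supplier2 to A1: 40 batches
  Supplier2 to A3: 20 batches
Optimal cost = 490.
Saving = 740 − 490 = 250.

250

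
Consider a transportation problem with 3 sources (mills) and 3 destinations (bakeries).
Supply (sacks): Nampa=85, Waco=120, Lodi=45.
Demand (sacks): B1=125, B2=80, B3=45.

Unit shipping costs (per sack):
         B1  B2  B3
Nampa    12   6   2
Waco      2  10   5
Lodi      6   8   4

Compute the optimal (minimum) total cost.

920

A cheapest plan:
  Nampa→B2: 80 × 6 = 480
  Nampa→B3: 5 × 2 = 10
  Waco→B1: 120 × 2 = 240
  Lodi→B1: 5 × 6 = 30
  Lodi→B3: 40 × 4 = 160
Total = 480 + 10 + 240 + 30 + 160 = 920.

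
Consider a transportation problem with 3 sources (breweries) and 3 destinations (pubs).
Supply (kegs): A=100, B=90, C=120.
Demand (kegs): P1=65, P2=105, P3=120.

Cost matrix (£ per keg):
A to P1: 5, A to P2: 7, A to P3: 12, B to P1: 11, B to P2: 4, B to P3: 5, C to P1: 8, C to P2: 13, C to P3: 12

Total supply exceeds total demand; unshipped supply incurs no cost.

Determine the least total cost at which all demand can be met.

2085

Optimal allocation:
  A to P2: 100 kegs
  B to P2: 5 kegs
  B to P3: 85 kegs
  C to P1: 65 kegs
  C to P3: 35 kegs
Total cost = £2085.
(Supply check: A ships 100; B ships 90; C ships 100.)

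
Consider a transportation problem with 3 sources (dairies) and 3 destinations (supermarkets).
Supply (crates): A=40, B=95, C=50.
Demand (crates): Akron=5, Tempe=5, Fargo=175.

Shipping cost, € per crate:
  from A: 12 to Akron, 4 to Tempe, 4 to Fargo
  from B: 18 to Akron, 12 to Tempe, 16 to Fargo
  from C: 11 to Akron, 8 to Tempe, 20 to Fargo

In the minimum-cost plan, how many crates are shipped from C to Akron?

The minimum-cost plan:
  A–Fargo: 40 crates
  B–Fargo: 95 crates
  C–Akron: 5 crates
  C–Tempe: 5 crates
  C–Fargo: 40 crates
Total cost = €2575.
So C→Akron carries 5 crates.

5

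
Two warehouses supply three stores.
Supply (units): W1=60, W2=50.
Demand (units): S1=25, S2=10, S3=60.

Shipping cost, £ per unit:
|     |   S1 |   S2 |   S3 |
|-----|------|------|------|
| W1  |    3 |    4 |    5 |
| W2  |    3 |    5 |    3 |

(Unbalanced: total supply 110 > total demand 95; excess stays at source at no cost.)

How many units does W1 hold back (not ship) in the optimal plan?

Minimum-cost shipments:
  W1->S1: 25 × £3 = £75
  W1->S2: 10 × £4 = £40
  W1->S3: 10 × £5 = £50
  W2->S3: 50 × £3 = £150
Total cost = £315.
W1 ships 45 of its 60, leaving 15.

15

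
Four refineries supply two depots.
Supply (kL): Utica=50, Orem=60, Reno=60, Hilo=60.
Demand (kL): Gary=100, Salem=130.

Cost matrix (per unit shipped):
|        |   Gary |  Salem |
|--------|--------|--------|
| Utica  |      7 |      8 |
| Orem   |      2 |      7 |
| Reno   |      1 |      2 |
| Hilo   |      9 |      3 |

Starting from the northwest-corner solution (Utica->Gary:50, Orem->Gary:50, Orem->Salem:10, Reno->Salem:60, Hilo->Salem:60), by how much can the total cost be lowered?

40

Current plan cost = 50·7 + 50·2 + 10·7 + 60·2 + 60·3 = 820.
Optimal plan:
  Utica to Gary: 40 × 7 = 280
  Utica to Salem: 10 × 8 = 80
  Orem to Gary: 60 × 2 = 120
  Reno to Salem: 60 × 2 = 120
  Hilo to Salem: 60 × 3 = 180
Optimal cost = 780.
Saving = 820 − 780 = 40.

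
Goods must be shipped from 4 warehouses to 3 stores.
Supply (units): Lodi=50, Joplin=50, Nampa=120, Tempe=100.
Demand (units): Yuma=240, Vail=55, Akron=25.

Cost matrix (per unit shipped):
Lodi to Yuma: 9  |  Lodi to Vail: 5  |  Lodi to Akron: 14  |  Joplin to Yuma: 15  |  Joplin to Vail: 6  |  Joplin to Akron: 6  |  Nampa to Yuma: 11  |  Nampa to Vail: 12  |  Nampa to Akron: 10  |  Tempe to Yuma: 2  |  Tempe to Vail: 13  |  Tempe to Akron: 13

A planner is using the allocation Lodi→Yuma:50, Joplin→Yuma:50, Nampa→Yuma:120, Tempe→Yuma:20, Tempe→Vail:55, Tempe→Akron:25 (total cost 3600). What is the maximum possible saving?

1450

Current plan cost = 50·9 + 50·15 + 120·11 + 20·2 + 55·13 + 25·13 = 3600.
Optimal plan:
  Lodi to Yuma: 20 × 9 = 180
  Lodi to Vail: 30 × 5 = 150
  Joplin to Vail: 25 × 6 = 150
  Joplin to Akron: 25 × 6 = 150
  Nampa to Yuma: 120 × 11 = 1320
  Tempe to Yuma: 100 × 2 = 200
Optimal cost = 2150.
Saving = 3600 − 2150 = 1450.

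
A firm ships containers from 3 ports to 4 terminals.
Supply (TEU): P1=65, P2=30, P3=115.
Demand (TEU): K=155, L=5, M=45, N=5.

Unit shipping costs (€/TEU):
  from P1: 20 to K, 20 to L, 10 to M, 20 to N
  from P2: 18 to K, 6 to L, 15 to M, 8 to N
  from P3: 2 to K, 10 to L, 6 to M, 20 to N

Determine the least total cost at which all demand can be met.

Optimal allocation:
  P1 to K: 20 × €20 = €400
  P1 to M: 45 × €10 = €450
  P2 to K: 20 × €18 = €360
  P2 to L: 5 × €6 = €30
  P2 to N: 5 × €8 = €40
  P3 to K: 115 × €2 = €230
Total = 400 + 450 + 360 + 30 + 40 + 230 = €1510.

1510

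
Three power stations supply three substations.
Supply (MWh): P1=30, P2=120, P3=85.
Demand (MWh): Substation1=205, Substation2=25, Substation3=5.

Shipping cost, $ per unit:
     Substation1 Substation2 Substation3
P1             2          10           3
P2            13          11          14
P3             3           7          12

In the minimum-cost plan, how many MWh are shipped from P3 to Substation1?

The minimum-cost plan:
  P1 to Substation1: 25 × $2 = $50
  P1 to Substation3: 5 × $3 = $15
  P2 to Substation1: 95 × $13 = $1235
  P2 to Substation2: 25 × $11 = $275
  P3 to Substation1: 85 × $3 = $255
Total cost = $1830.
So P3→Substation1 carries 85 MWh.

85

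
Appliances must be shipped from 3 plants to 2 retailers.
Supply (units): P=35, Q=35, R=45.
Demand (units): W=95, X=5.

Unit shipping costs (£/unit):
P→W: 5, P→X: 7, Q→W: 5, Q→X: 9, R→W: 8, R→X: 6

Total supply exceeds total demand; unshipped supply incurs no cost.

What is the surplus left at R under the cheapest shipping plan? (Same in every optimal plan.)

Minimum-cost shipments:
  P->W: 35 units
  Q->W: 35 units
  R->W: 25 units
  R->X: 5 units
Total cost = £580.
R ships 30 of its 45, leaving 15.

15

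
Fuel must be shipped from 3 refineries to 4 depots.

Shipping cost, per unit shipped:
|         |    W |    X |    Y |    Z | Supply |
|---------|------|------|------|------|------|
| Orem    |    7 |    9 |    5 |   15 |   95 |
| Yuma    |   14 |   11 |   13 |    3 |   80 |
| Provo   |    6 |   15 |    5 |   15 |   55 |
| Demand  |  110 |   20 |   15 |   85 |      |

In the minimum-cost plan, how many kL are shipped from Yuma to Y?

The minimum-cost plan:
  Orem–W: 55 kL
  Orem–X: 20 kL
  Orem–Y: 15 kL
  Orem–Z: 5 kL
  Yuma–Z: 80 kL
  Provo–W: 55 kL
Total cost = 1285.
The route Yuma→Y is not used.

0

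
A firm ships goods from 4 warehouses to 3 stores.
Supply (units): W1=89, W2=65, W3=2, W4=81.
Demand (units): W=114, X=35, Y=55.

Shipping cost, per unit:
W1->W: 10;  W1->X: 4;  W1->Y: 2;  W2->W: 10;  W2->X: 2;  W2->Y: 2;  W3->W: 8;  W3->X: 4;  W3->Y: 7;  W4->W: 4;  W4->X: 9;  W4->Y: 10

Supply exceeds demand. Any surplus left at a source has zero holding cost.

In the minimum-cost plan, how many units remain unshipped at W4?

0

Minimum-cost shipments:
  W1 to W: 31 units
  W1 to Y: 55 units
  W2 to X: 35 units
  W3 to W: 2 units
  W4 to W: 81 units
Total cost = 830.
W4 ships 81 of its 81, leaving 0.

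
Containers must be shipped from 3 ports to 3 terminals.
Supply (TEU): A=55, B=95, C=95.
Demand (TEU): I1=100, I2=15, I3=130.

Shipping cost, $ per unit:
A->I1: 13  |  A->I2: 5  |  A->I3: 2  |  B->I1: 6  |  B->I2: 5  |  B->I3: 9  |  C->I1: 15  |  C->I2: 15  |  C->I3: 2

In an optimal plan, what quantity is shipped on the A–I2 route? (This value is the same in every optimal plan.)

Optimal shipments:
  A->I1: 5 TEU
  A->I2: 15 TEU
  A->I3: 35 TEU
  B->I1: 95 TEU
  C->I3: 95 TEU
Total cost = $970.
So A→I2 carries 15 TEU.

15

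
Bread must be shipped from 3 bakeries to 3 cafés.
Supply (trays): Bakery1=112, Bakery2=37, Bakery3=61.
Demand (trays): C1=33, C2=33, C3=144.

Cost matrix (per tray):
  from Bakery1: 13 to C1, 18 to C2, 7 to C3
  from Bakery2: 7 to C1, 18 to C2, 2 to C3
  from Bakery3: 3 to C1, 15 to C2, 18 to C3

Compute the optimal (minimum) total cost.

1432

A cheapest plan:
  Bakery1→C2: 5 × 18 = 90
  Bakery1→C3: 107 × 7 = 749
  Bakery2→C3: 37 × 2 = 74
  Bakery3→C1: 33 × 3 = 99
  Bakery3→C2: 28 × 15 = 420
Total = 90 + 749 + 74 + 99 + 420 = 1432.
(Supply check: Bakery1 ships 112; Bakery2 ships 37; Bakery3 ships 61.)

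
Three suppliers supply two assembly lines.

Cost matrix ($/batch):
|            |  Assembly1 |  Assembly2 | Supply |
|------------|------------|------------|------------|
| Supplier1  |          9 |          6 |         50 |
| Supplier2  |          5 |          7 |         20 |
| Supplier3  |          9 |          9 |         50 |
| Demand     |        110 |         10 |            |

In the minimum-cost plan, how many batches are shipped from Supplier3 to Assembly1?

50

Optimal shipments:
  Supplier1–Assembly1: 40 × $9 = $360
  Supplier1–Assembly2: 10 × $6 = $60
  Supplier2–Assembly1: 20 × $5 = $100
  Supplier3–Assembly1: 50 × $9 = $450
Total cost = $970.
So Supplier3→Assembly1 carries 50 batches.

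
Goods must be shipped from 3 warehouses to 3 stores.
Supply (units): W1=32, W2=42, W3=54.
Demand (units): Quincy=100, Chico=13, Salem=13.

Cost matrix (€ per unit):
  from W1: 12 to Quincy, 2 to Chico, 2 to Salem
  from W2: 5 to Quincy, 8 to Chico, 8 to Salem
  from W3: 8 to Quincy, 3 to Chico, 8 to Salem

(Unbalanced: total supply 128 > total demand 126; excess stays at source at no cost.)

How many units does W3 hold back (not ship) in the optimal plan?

Minimum-cost shipments:
  W1 to Quincy: 4 units
  W1 to Chico: 13 units
  W1 to Salem: 13 units
  W2 to Quincy: 42 units
  W3 to Quincy: 54 units
Total cost = €742.
W3 ships 54 of its 54, leaving 0.

0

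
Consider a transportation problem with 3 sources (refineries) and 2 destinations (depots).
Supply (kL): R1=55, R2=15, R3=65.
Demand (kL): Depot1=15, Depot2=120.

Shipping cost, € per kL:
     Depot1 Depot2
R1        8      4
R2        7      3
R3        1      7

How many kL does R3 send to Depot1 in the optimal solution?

Solving gives:
  R1->Depot2: 55 × €4 = €220
  R2->Depot2: 15 × €3 = €45
  R3->Depot1: 15 × €1 = €15
  R3->Depot2: 50 × €7 = €350
Total cost = €630.
So R3→Depot1 carries 15 kL.

15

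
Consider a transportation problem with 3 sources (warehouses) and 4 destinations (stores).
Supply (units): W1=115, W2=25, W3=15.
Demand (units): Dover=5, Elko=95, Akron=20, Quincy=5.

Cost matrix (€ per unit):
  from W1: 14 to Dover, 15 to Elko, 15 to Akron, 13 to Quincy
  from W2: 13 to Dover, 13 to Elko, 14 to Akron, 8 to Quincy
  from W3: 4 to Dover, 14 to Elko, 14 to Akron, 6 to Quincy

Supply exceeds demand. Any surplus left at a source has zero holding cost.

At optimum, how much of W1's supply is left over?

Minimum-cost shipments:
  W1 to Elko: 65 × €15 = €975
  W1 to Akron: 20 × €15 = €300
  W2 to Elko: 25 × €13 = €325
  W3 to Dover: 5 × €4 = €20
  W3 to Elko: 5 × €14 = €70
  W3 to Quincy: 5 × €6 = €30
Total cost = €1720.
W1 ships 85 of its 115, leaving 30.

30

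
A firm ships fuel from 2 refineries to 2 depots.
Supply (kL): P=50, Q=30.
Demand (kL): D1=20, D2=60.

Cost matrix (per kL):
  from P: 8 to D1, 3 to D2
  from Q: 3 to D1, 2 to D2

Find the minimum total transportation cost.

230

One minimum-cost allocation:
  P to D2: 50 kL
  Q to D1: 20 kL
  Q to D2: 10 kL
Total cost = 230.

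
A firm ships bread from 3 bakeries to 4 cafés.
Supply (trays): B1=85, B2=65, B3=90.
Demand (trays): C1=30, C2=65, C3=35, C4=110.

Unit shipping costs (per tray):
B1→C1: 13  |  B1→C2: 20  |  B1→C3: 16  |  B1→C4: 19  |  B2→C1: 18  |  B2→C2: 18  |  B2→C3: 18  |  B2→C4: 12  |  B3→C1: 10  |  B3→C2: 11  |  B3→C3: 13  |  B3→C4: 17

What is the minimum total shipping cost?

3225

One minimum-cost allocation:
  B1 to C1: 5 trays
  B1 to C3: 35 trays
  B1 to C4: 45 trays
  B2 to C4: 65 trays
  B3 to C1: 25 trays
  B3 to C2: 65 trays
Total cost = 3225.
(Supply check: B1 ships 85; B2 ships 65; B3 ships 90.)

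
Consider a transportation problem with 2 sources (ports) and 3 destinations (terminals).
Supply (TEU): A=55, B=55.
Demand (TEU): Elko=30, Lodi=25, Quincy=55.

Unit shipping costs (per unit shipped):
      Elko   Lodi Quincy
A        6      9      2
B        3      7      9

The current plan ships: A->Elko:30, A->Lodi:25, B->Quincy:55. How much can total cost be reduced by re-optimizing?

Current plan cost = 30·6 + 25·9 + 55·9 = 900.
Optimal plan:
  A->Quincy: 55 × 2 = 110
  B->Elko: 30 × 3 = 90
  B->Lodi: 25 × 7 = 175
Optimal cost = 375.
Saving = 900 − 375 = 525.

525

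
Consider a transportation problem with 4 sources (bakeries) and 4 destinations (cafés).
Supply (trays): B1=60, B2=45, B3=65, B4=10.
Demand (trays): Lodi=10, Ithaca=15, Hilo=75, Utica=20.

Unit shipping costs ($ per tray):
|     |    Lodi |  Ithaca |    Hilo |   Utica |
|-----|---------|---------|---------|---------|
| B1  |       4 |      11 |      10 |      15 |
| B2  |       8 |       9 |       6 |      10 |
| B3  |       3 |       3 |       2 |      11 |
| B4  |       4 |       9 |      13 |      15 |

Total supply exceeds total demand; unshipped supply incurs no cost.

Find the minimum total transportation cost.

535

Optimal allocation:
  B2 to Hilo: 25 × $6 = $150
  B2 to Utica: 20 × $10 = $200
  B3 to Ithaca: 15 × $3 = $45
  B3 to Hilo: 50 × $2 = $100
  B4 to Lodi: 10 × $4 = $40
Total = 150 + 200 + 45 + 100 + 40 = $535.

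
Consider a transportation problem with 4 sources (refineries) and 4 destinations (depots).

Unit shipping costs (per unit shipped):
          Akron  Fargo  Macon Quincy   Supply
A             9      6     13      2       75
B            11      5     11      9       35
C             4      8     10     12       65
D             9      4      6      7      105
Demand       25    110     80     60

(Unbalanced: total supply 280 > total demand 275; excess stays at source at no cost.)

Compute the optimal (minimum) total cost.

An optimal shipping plan:
  A to Fargo: 15 × 6 = 90
  A to Quincy: 60 × 2 = 120
  B to Fargo: 35 × 5 = 175
  C to Akron: 25 × 4 = 100
  C to Macon: 35 × 10 = 350
  D to Fargo: 60 × 4 = 240
  D to Macon: 45 × 6 = 270
Total = 90 + 120 + 175 + 100 + 350 + 240 + 270 = 1345.

1345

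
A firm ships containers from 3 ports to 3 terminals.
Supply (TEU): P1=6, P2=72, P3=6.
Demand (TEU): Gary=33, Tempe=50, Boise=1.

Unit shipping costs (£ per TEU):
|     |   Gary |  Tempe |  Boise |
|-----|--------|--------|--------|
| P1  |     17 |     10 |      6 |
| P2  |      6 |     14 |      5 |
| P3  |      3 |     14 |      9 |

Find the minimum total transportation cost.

An optimal shipping plan:
  P1→Tempe: 6 × £10 = £60
  P2→Gary: 27 × £6 = £162
  P2→Tempe: 44 × £14 = £616
  P2→Boise: 1 × £5 = £5
  P3→Gary: 6 × £3 = £18
Total = 60 + 162 + 616 + 5 + 18 = £861.

861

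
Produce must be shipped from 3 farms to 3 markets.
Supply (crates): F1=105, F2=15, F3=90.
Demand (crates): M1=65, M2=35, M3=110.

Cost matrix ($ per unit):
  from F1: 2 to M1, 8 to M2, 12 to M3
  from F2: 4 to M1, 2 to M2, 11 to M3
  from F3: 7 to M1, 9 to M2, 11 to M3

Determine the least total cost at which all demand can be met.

A cheapest plan:
  F1–M1: 65 crates
  F1–M2: 20 crates
  F1–M3: 20 crates
  F2–M2: 15 crates
  F3–M3: 90 crates
Total cost = $1550.
(Supply check: F1 ships 105; F2 ships 15; F3 ships 90.)

1550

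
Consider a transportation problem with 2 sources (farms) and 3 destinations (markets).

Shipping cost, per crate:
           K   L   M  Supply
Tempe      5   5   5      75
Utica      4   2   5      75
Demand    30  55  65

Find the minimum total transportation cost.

One minimum-cost allocation:
  Tempe to K: 10 × 5 = 50
  Tempe to M: 65 × 5 = 325
  Utica to K: 20 × 4 = 80
  Utica to L: 55 × 2 = 110
Total = 50 + 325 + 80 + 110 = 565.
(Supply check: Tempe ships 75; Utica ships 75.)

565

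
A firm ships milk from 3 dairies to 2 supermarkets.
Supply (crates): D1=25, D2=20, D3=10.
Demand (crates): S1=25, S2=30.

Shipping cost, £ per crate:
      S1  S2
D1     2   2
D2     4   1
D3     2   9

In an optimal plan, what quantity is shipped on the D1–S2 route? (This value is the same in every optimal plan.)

The minimum-cost plan:
  D1–S1: 15 × £2 = £30
  D1–S2: 10 × £2 = £20
  D2–S2: 20 × £1 = £20
  D3–S1: 10 × £2 = £20
Total cost = £90.
So D1→S2 carries 10 crates.

10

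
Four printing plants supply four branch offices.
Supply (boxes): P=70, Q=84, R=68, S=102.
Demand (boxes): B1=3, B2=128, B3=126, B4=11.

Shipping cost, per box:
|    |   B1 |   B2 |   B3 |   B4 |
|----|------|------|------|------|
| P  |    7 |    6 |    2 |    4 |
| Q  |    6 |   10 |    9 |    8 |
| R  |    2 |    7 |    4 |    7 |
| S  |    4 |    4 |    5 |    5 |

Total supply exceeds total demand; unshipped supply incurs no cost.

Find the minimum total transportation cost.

1099

A cheapest plan:
  P to B3: 70 × 2 = 140
  Q to B2: 17 × 10 = 170
  Q to B4: 11 × 8 = 88
  R to B1: 3 × 2 = 6
  R to B2: 9 × 7 = 63
  R to B3: 56 × 4 = 224
  S to B2: 102 × 4 = 408
Total = 140 + 170 + 88 + 6 + 63 + 224 + 408 = 1099.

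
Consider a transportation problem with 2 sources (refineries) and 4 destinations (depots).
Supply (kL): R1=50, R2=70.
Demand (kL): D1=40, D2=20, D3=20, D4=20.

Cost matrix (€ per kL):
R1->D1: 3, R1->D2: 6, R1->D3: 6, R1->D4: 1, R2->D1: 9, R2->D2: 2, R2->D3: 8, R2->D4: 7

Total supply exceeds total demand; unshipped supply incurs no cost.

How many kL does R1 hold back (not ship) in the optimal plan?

0

Minimum-cost shipments:
  R1->D1: 40 × €3 = €120
  R1->D4: 10 × €1 = €10
  R2->D2: 20 × €2 = €40
  R2->D3: 20 × €8 = €160
  R2->D4: 10 × €7 = €70
Total cost = €400.
R1 ships 50 of its 50, leaving 0.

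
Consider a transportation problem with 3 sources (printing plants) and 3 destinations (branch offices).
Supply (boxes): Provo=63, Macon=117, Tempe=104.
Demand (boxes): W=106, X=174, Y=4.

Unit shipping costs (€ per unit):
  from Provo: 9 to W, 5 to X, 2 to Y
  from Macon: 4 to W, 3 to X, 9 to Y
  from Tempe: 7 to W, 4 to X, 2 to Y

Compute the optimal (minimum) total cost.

An optimal shipping plan:
  Provo to X: 59 boxes
  Provo to Y: 4 boxes
  Macon to W: 106 boxes
  Macon to X: 11 boxes
  Tempe to X: 104 boxes
Total cost = €1176.
(Supply check: Provo ships 63; Macon ships 117; Tempe ships 104.)

1176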